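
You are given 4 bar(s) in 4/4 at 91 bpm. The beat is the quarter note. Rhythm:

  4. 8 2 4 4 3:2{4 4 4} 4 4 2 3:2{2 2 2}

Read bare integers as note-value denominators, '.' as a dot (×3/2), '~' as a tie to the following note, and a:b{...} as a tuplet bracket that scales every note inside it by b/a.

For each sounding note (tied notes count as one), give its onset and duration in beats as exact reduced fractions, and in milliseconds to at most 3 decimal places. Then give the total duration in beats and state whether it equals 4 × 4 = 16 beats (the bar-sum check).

1) 0.0ms=0b +989.011ms=3/2b
2) 989.011ms=3/2b +329.67ms=1/2b
3) 1318.681ms=2b +1318.681ms=2b
4) 2637.363ms=4b +659.341ms=1b
5) 3296.703ms=5b +659.341ms=1b
6) 3956.044ms=6b +439.56ms=2/3b
7) 4395.604ms=20/3b +439.56ms=2/3b
8) 4835.165ms=22/3b +439.56ms=2/3b
9) 5274.725ms=8b +659.341ms=1b
10) 5934.066ms=9b +659.341ms=1b
11) 6593.407ms=10b +1318.681ms=2b
12) 7912.088ms=12b +879.121ms=4/3b
13) 8791.209ms=40/3b +879.121ms=4/3b
14) 9670.33ms=44/3b +879.121ms=4/3b
Σ=16b of 16 (91bpm 4/4) — PASS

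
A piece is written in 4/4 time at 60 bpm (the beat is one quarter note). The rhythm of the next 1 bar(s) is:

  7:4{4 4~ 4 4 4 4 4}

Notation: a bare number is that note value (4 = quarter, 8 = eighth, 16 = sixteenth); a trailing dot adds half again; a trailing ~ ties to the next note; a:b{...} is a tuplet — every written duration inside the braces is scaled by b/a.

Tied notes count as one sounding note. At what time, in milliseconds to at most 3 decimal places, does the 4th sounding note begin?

1. 0.0ms @ 0 + 571.429ms (4/7)
2. 571.429ms @ 4/7 + 1142.857ms (8/7)
3. 1714.286ms @ 12/7 + 571.429ms (4/7)
4. 2285.714ms @ 16/7 + 571.429ms (4/7)
5. 2857.143ms @ 20/7 + 571.429ms (4/7)
6. 3428.571ms @ 24/7 + 571.429ms (4/7)

note 4 onset = 16/7b = 2285.714ms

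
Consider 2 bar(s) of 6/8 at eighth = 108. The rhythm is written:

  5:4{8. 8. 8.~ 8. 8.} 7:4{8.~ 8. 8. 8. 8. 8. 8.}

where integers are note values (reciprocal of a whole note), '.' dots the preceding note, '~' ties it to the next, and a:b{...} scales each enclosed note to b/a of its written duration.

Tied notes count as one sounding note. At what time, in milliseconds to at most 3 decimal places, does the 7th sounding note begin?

1. 0.0ms @ 0 + 666.667ms (6/5)
2. 666.667ms @ 6/5 + 666.667ms (6/5)
3. 1333.333ms @ 12/5 + 1333.333ms (12/5)
4. 2666.667ms @ 24/5 + 666.667ms (6/5)
5. 3333.333ms @ 6 + 952.381ms (12/7)
6. 4285.714ms @ 54/7 + 476.19ms (6/7)
7. 4761.905ms @ 60/7 + 476.19ms (6/7)
8. 5238.095ms @ 66/7 + 476.19ms (6/7)
9. 5714.286ms @ 72/7 + 476.19ms (6/7)
10. 6190.476ms @ 78/7 + 476.19ms (6/7)

note 7 onset = 60/7b = 4761.905ms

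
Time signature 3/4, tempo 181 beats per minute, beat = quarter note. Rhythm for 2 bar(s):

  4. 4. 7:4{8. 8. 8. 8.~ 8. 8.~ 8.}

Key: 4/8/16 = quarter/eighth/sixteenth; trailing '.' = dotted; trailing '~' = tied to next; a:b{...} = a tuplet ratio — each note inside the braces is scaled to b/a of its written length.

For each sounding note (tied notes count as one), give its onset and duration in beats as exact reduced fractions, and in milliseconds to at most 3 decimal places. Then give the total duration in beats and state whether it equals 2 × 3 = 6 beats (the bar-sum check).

1) 0.0ms=0b +497.238ms=3/2b
2) 497.238ms=3/2b +497.238ms=3/2b
3) 994.475ms=3b +142.068ms=3/7b
4) 1136.543ms=24/7b +142.068ms=3/7b
5) 1278.611ms=27/7b +142.068ms=3/7b
6) 1420.679ms=30/7b +284.136ms=6/7b
7) 1704.815ms=36/7b +284.136ms=6/7b
Σ=6b of 6 (181bpm 3/4) — PASS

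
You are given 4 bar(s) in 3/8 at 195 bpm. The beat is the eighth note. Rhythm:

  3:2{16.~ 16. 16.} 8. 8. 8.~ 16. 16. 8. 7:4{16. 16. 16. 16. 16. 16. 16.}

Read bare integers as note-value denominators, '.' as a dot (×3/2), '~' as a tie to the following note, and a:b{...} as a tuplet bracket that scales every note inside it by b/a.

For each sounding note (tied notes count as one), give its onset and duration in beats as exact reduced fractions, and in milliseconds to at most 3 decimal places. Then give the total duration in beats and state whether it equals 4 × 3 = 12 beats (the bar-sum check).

1) 0.0ms=0b +307.692ms=1b
2) 307.692ms=1b +153.846ms=1/2b
3) 461.538ms=3/2b +461.538ms=3/2b
4) 923.077ms=3b +461.538ms=3/2b
5) 1384.615ms=9/2b +692.308ms=9/4b
6) 2076.923ms=27/4b +230.769ms=3/4b
7) 2307.692ms=15/2b +461.538ms=3/2b
8) 2769.231ms=9b +131.868ms=3/7b
9) 2901.099ms=66/7b +131.868ms=3/7b
10) 3032.967ms=69/7b +131.868ms=3/7b
11) 3164.835ms=72/7b +131.868ms=3/7b
12) 3296.703ms=75/7b +131.868ms=3/7b
13) 3428.571ms=78/7b +131.868ms=3/7b
14) 3560.44ms=81/7b +131.868ms=3/7b
Σ=12b of 12 (195bpm 3/8) — PASS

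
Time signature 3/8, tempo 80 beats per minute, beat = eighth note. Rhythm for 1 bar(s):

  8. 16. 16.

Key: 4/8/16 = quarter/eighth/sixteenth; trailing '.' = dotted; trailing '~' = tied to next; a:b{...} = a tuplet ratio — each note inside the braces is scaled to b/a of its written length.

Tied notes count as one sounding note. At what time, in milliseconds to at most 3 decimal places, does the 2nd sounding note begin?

1. 0.0ms @ 0 + 1125.0ms (3/2)
2. 1125.0ms @ 3/2 + 562.5ms (3/4)
3. 1687.5ms @ 9/4 + 562.5ms (3/4)

note 2 onset = 3/2b = 1125.0ms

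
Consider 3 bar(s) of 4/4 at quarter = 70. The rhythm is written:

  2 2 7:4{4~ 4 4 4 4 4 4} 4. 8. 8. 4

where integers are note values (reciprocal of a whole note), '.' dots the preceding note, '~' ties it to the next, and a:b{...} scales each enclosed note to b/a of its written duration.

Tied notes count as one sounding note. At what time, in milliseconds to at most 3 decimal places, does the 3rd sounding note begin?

1. 0.0ms @ 0 + 1714.286ms (2)
2. 1714.286ms @ 2 + 1714.286ms (2)
3. 3428.571ms @ 4 + 979.592ms (8/7)
4. 4408.163ms @ 36/7 + 489.796ms (4/7)
5. 4897.959ms @ 40/7 + 489.796ms (4/7)
6. 5387.755ms @ 44/7 + 489.796ms (4/7)
7. 5877.551ms @ 48/7 + 489.796ms (4/7)
8. 6367.347ms @ 52/7 + 489.796ms (4/7)
9. 6857.143ms @ 8 + 1285.714ms (3/2)
10. 8142.857ms @ 19/2 + 642.857ms (3/4)
11. 8785.714ms @ 41/4 + 642.857ms (3/4)
12. 9428.571ms @ 11 + 857.143ms (1)

note 3 onset = 4b = 3428.571ms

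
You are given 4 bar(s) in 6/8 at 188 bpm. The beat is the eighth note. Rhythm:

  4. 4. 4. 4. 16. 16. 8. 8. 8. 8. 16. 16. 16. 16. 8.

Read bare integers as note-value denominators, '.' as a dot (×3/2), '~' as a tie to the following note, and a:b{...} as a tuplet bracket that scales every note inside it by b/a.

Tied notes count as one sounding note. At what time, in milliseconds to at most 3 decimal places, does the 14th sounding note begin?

1. 0.0ms @ 0 + 957.447ms (3)
2. 957.447ms @ 3 + 957.447ms (3)
3. 1914.894ms @ 6 + 957.447ms (3)
4. 2872.34ms @ 9 + 957.447ms (3)
5. 3829.787ms @ 12 + 239.362ms (3/4)
6. 4069.149ms @ 51/4 + 239.362ms (3/4)
7. 4308.511ms @ 27/2 + 478.723ms (3/2)
8. 4787.234ms @ 15 + 478.723ms (3/2)
9. 5265.957ms @ 33/2 + 478.723ms (3/2)
10. 5744.681ms @ 18 + 478.723ms (3/2)
11. 6223.404ms @ 39/2 + 239.362ms (3/4)
12. 6462.766ms @ 81/4 + 239.362ms (3/4)
13. 6702.128ms @ 21 + 239.362ms (3/4)
14. 6941.489ms @ 87/4 + 239.362ms (3/4)
15. 7180.851ms @ 45/2 + 478.723ms (3/2)

note 14 onset = 87/4b = 6941.489ms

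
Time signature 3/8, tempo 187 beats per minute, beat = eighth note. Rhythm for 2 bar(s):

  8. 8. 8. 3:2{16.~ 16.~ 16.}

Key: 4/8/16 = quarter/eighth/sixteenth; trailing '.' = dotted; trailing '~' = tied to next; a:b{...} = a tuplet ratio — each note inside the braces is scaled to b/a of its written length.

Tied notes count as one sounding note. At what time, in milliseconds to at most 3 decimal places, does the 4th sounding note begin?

1. 0.0ms @ 0 + 481.283ms (3/2)
2. 481.283ms @ 3/2 + 481.283ms (3/2)
3. 962.567ms @ 3 + 481.283ms (3/2)
4. 1443.85ms @ 9/2 + 481.283ms (3/2)

note 4 onset = 9/2b = 1443.85ms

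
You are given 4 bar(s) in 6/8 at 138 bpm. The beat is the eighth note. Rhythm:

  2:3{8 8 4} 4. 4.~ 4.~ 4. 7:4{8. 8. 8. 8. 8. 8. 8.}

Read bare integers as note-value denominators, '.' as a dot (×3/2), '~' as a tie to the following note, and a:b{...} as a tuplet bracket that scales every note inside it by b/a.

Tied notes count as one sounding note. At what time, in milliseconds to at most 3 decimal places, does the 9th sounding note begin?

1. 0.0ms @ 0 + 652.174ms (3/2)
2. 652.174ms @ 3/2 + 652.174ms (3/2)
3. 1304.348ms @ 3 + 1304.348ms (3)
4. 2608.696ms @ 6 + 1304.348ms (3)
5. 3913.043ms @ 9 + 3913.043ms (9)
6. 7826.087ms @ 18 + 372.671ms (6/7)
7. 8198.758ms @ 132/7 + 372.671ms (6/7)
8. 8571.429ms @ 138/7 + 372.671ms (6/7)
9. 8944.099ms @ 144/7 + 372.671ms (6/7)
10. 9316.77ms @ 150/7 + 372.671ms (6/7)
11. 9689.441ms @ 156/7 + 372.671ms (6/7)
12. 10062.112ms @ 162/7 + 372.671ms (6/7)

note 9 onset = 144/7b = 8944.099ms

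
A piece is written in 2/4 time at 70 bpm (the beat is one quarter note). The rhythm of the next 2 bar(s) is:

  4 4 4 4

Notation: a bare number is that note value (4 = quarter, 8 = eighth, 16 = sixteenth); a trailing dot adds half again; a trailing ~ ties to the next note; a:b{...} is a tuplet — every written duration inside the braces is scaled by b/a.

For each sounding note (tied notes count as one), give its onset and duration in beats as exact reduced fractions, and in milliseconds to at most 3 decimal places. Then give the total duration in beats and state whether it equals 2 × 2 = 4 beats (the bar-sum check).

1) 0.0ms=0b +857.143ms=1b
2) 857.143ms=1b +857.143ms=1b
3) 1714.286ms=2b +857.143ms=1b
4) 2571.429ms=3b +857.143ms=1b
Σ=4b of 4 (70bpm 2/4) — PASS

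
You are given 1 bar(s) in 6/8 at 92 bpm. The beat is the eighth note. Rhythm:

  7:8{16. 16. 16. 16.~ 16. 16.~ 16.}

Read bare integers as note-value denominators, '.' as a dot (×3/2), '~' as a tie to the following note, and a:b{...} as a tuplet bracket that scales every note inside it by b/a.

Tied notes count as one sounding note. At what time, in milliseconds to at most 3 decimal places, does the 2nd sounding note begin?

1. 0.0ms @ 0 + 559.006ms (6/7)
2. 559.006ms @ 6/7 + 559.006ms (6/7)
3. 1118.012ms @ 12/7 + 559.006ms (6/7)
4. 1677.019ms @ 18/7 + 1118.012ms (12/7)
5. 2795.031ms @ 30/7 + 1118.012ms (12/7)

note 2 onset = 6/7b = 559.006ms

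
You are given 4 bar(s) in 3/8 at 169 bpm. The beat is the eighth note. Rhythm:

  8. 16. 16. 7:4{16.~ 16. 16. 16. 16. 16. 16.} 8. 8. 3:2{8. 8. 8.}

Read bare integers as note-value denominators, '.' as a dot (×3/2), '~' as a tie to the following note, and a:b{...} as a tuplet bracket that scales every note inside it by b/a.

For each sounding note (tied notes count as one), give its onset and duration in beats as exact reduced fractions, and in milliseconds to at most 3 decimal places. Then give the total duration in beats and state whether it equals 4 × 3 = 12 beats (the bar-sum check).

1) 0.0ms=0b +532.544ms=3/2b
2) 532.544ms=3/2b +266.272ms=3/4b
3) 798.817ms=9/4b +266.272ms=3/4b
4) 1065.089ms=3b +304.311ms=6/7b
5) 1369.4ms=27/7b +152.156ms=3/7b
6) 1521.555ms=30/7b +152.156ms=3/7b
7) 1673.711ms=33/7b +152.156ms=3/7b
8) 1825.866ms=36/7b +152.156ms=3/7b
9) 1978.022ms=39/7b +152.156ms=3/7b
10) 2130.178ms=6b +532.544ms=3/2b
11) 2662.722ms=15/2b +532.544ms=3/2b
12) 3195.266ms=9b +355.03ms=1b
13) 3550.296ms=10b +355.03ms=1b
14) 3905.325ms=11b +355.03ms=1b
Σ=12b of 12 (169bpm 3/8) — PASS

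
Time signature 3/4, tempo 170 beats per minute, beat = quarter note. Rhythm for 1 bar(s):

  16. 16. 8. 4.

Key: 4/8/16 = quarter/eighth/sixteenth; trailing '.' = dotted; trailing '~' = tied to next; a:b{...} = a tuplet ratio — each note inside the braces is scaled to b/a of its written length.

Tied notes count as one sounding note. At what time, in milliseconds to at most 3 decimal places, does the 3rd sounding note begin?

1. 0.0ms @ 0 + 132.353ms (3/8)
2. 132.353ms @ 3/8 + 132.353ms (3/8)
3. 264.706ms @ 3/4 + 264.706ms (3/4)
4. 529.412ms @ 3/2 + 529.412ms (3/2)

note 3 onset = 3/4b = 264.706ms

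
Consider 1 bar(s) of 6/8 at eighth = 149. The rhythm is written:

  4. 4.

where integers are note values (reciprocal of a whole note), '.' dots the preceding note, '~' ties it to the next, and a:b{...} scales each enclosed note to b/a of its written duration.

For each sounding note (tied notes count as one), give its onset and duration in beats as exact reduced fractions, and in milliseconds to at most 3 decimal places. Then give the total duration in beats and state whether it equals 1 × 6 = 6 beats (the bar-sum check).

1) 0.0ms=0b +1208.054ms=3b
2) 1208.054ms=3b +1208.054ms=3b
Σ=6b of 6 (149bpm 6/8) — PASS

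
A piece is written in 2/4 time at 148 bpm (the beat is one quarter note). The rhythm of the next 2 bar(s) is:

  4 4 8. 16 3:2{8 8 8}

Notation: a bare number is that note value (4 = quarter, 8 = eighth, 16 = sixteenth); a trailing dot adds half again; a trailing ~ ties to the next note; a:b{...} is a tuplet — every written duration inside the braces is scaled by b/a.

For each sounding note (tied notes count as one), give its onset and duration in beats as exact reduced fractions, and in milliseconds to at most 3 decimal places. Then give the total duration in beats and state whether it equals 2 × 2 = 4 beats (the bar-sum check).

1) 0.0ms=0b +405.405ms=1b
2) 405.405ms=1b +405.405ms=1b
3) 810.811ms=2b +304.054ms=3/4b
4) 1114.865ms=11/4b +101.351ms=1/4b
5) 1216.216ms=3b +135.135ms=1/3b
6) 1351.351ms=10/3b +135.135ms=1/3b
7) 1486.486ms=11/3b +135.135ms=1/3b
Σ=4b of 4 (148bpm 2/4) — PASS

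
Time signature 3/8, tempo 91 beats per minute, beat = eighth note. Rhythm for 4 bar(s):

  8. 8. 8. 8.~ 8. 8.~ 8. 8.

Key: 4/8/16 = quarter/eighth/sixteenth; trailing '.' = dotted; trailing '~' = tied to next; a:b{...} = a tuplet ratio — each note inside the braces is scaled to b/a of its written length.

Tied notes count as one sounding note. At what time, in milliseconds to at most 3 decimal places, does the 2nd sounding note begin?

1. 0.0ms @ 0 + 989.011ms (3/2)
2. 989.011ms @ 3/2 + 989.011ms (3/2)
3. 1978.022ms @ 3 + 989.011ms (3/2)
4. 2967.033ms @ 9/2 + 1978.022ms (3)
5. 4945.055ms @ 15/2 + 1978.022ms (3)
6. 6923.077ms @ 21/2 + 989.011ms (3/2)

note 2 onset = 3/2b = 989.011ms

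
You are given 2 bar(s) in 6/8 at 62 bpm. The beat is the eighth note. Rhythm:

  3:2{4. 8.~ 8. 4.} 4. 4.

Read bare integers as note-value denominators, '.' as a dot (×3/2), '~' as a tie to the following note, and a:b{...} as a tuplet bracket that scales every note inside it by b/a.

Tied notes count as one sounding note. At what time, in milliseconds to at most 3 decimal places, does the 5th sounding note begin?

1. 0.0ms @ 0 + 1935.484ms (2)
2. 1935.484ms @ 2 + 1935.484ms (2)
3. 3870.968ms @ 4 + 1935.484ms (2)
4. 5806.452ms @ 6 + 2903.226ms (3)
5. 8709.677ms @ 9 + 2903.226ms (3)

note 5 onset = 9b = 8709.677ms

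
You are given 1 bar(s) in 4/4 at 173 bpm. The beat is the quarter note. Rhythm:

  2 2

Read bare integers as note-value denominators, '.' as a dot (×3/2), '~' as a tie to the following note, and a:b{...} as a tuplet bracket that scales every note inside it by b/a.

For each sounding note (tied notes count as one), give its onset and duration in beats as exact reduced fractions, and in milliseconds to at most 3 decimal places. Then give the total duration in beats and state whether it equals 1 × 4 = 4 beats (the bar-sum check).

1) 0.0ms=0b +693.642ms=2b
2) 693.642ms=2b +693.642ms=2b
Σ=4b of 4 (173bpm 4/4) — PASS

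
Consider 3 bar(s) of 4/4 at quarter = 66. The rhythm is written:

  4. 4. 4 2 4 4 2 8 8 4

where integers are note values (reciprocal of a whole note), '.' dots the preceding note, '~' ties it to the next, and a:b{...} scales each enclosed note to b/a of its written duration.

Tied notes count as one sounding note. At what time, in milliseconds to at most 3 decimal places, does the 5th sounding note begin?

note 5 onset = 6b = 5454.545ms

1. 0.0ms @ 0 + 1363.636ms (3/2)
2. 1363.636ms @ 3/2 + 1363.636ms (3/2)
3. 2727.273ms @ 3 + 909.091ms (1)
4. 3636.364ms @ 4 + 1818.182ms (2)
5. 5454.545ms @ 6 + 909.091ms (1)
6. 6363.636ms @ 7 + 909.091ms (1)
7. 7272.727ms @ 8 + 1818.182ms (2)
8. 9090.909ms @ 10 + 454.545ms (1/2)
9. 9545.455ms @ 21/2 + 454.545ms (1/2)
10. 10000.0ms @ 11 + 909.091ms (1)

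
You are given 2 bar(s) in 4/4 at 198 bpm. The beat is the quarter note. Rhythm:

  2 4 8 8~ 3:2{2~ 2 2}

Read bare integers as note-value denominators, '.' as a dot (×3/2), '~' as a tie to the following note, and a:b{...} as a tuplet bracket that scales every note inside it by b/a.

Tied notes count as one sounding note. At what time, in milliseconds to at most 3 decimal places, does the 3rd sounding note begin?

note 3 onset = 3b = 909.091ms

1. 0.0ms @ 0 + 606.061ms (2)
2. 606.061ms @ 2 + 303.03ms (1)
3. 909.091ms @ 3 + 151.515ms (1/2)
4. 1060.606ms @ 7/2 + 959.596ms (19/6)
5. 2020.202ms @ 20/3 + 404.04ms (4/3)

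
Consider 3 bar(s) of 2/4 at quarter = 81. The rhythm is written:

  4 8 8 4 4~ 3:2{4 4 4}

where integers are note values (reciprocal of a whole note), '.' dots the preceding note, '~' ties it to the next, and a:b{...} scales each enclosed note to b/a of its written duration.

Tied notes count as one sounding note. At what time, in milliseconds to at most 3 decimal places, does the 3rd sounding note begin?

note 3 onset = 3/2b = 1111.111ms

1. 0.0ms @ 0 + 740.741ms (1)
2. 740.741ms @ 1 + 370.37ms (1/2)
3. 1111.111ms @ 3/2 + 370.37ms (1/2)
4. 1481.481ms @ 2 + 740.741ms (1)
5. 2222.222ms @ 3 + 1234.568ms (5/3)
6. 3456.79ms @ 14/3 + 493.827ms (2/3)
7. 3950.617ms @ 16/3 + 493.827ms (2/3)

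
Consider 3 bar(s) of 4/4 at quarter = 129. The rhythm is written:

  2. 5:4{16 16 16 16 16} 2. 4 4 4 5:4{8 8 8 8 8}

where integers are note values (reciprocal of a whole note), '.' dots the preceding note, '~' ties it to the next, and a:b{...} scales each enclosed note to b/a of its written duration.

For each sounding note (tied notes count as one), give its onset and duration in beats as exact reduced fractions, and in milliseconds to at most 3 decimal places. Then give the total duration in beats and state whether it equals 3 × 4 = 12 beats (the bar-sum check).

1) 0.0ms=0b +1395.349ms=3b
2) 1395.349ms=3b +93.023ms=1/5b
3) 1488.372ms=16/5b +93.023ms=1/5b
4) 1581.395ms=17/5b +93.023ms=1/5b
5) 1674.419ms=18/5b +93.023ms=1/5b
6) 1767.442ms=19/5b +93.023ms=1/5b
7) 1860.465ms=4b +1395.349ms=3b
8) 3255.814ms=7b +465.116ms=1b
9) 3720.93ms=8b +465.116ms=1b
10) 4186.047ms=9b +465.116ms=1b
11) 4651.163ms=10b +186.047ms=2/5b
12) 4837.209ms=52/5b +186.047ms=2/5b
13) 5023.256ms=54/5b +186.047ms=2/5b
14) 5209.302ms=56/5b +186.047ms=2/5b
15) 5395.349ms=58/5b +186.047ms=2/5b
Σ=12b of 12 (129bpm 4/4) — PASS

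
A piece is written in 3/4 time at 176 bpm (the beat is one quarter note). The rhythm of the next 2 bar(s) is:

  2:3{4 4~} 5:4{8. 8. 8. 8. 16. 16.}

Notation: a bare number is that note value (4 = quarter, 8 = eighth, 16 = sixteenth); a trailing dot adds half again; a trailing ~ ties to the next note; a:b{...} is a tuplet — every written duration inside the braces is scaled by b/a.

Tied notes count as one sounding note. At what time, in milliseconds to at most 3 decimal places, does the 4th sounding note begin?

note 4 onset = 21/5b = 1431.818ms

1. 0.0ms @ 0 + 511.364ms (3/2)
2. 511.364ms @ 3/2 + 715.909ms (21/10)
3. 1227.273ms @ 18/5 + 204.545ms (3/5)
4. 1431.818ms @ 21/5 + 204.545ms (3/5)
5. 1636.364ms @ 24/5 + 204.545ms (3/5)
6. 1840.909ms @ 27/5 + 102.273ms (3/10)
7. 1943.182ms @ 57/10 + 102.273ms (3/10)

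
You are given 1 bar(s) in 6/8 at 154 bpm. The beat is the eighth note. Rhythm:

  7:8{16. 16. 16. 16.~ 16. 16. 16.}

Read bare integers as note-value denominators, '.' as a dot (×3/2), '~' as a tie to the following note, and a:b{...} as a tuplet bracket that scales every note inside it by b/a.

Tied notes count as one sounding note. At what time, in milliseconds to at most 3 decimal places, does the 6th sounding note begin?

note 6 onset = 36/7b = 2003.711ms

1. 0.0ms @ 0 + 333.952ms (6/7)
2. 333.952ms @ 6/7 + 333.952ms (6/7)
3. 667.904ms @ 12/7 + 333.952ms (6/7)
4. 1001.855ms @ 18/7 + 667.904ms (12/7)
5. 1669.759ms @ 30/7 + 333.952ms (6/7)
6. 2003.711ms @ 36/7 + 333.952ms (6/7)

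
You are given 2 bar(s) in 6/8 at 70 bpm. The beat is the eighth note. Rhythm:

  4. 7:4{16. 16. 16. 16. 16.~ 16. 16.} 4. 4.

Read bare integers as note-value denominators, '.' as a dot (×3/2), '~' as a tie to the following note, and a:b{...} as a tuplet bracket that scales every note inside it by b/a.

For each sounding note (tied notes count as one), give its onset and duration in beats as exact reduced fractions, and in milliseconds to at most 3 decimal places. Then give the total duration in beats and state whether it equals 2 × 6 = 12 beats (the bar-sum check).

1) 0.0ms=0b +2571.429ms=3b
2) 2571.429ms=3b +367.347ms=3/7b
3) 2938.776ms=24/7b +367.347ms=3/7b
4) 3306.122ms=27/7b +367.347ms=3/7b
5) 3673.469ms=30/7b +367.347ms=3/7b
6) 4040.816ms=33/7b +734.694ms=6/7b
7) 4775.51ms=39/7b +367.347ms=3/7b
8) 5142.857ms=6b +2571.429ms=3b
9) 7714.286ms=9b +2571.429ms=3b
Σ=12b of 12 (70bpm 6/8) — PASS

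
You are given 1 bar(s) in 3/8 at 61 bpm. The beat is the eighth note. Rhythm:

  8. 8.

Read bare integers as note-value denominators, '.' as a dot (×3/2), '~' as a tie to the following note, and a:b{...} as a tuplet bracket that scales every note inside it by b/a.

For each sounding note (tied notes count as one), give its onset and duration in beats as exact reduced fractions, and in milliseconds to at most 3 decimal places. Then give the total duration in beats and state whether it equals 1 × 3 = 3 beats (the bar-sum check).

1) 0.0ms=0b +1475.41ms=3/2b
2) 1475.41ms=3/2b +1475.41ms=3/2b
Σ=3b of 3 (61bpm 3/8) — PASS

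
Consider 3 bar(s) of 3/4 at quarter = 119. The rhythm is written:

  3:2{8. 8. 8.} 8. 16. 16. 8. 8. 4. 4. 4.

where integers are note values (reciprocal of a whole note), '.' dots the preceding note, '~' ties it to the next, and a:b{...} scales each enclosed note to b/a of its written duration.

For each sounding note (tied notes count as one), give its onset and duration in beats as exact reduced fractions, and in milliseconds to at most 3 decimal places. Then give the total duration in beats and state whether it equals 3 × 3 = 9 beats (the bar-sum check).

1) 0.0ms=0b +252.101ms=1/2b
2) 252.101ms=1/2b +252.101ms=1/2b
3) 504.202ms=1b +252.101ms=1/2b
4) 756.303ms=3/2b +378.151ms=3/4b
5) 1134.454ms=9/4b +189.076ms=3/8b
6) 1323.529ms=21/8b +189.076ms=3/8b
7) 1512.605ms=3b +378.151ms=3/4b
8) 1890.756ms=15/4b +378.151ms=3/4b
9) 2268.908ms=9/2b +756.303ms=3/2b
10) 3025.21ms=6b +756.303ms=3/2b
11) 3781.513ms=15/2b +756.303ms=3/2b
Σ=9b of 9 (119bpm 3/4) — PASS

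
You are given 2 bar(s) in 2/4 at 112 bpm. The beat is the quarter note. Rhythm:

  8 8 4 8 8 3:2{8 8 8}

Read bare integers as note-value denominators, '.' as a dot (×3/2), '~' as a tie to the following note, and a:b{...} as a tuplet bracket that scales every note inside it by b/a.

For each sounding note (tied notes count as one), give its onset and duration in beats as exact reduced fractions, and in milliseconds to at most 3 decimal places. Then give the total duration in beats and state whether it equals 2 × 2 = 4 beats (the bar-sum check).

1) 0.0ms=0b +267.857ms=1/2b
2) 267.857ms=1/2b +267.857ms=1/2b
3) 535.714ms=1b +535.714ms=1b
4) 1071.429ms=2b +267.857ms=1/2b
5) 1339.286ms=5/2b +267.857ms=1/2b
6) 1607.143ms=3b +178.571ms=1/3b
7) 1785.714ms=10/3b +178.571ms=1/3b
8) 1964.286ms=11/3b +178.571ms=1/3b
Σ=4b of 4 (112bpm 2/4) — PASS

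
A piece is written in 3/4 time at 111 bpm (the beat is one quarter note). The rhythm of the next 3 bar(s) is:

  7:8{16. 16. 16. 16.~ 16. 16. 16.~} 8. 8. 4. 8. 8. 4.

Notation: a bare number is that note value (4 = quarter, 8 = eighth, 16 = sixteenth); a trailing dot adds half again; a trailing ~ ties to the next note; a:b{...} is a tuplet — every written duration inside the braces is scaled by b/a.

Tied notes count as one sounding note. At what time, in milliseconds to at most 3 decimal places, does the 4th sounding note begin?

1. 0.0ms @ 0 + 231.66ms (3/7)
2. 231.66ms @ 3/7 + 231.66ms (3/7)
3. 463.32ms @ 6/7 + 231.66ms (3/7)
4. 694.981ms @ 9/7 + 463.32ms (6/7)
5. 1158.301ms @ 15/7 + 231.66ms (3/7)
6. 1389.961ms @ 18/7 + 637.066ms (33/28)
7. 2027.027ms @ 15/4 + 405.405ms (3/4)
8. 2432.432ms @ 9/2 + 810.811ms (3/2)
9. 3243.243ms @ 6 + 405.405ms (3/4)
10. 3648.649ms @ 27/4 + 405.405ms (3/4)
11. 4054.054ms @ 15/2 + 810.811ms (3/2)

note 4 onset = 9/7b = 694.981ms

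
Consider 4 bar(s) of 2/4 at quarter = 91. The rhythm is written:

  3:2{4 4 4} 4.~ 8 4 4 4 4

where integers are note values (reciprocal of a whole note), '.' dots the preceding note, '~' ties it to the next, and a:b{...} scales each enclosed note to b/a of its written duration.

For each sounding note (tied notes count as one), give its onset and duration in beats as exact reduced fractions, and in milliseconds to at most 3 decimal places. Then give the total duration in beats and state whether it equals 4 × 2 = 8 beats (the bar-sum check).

1) 0.0ms=0b +439.56ms=2/3b
2) 439.56ms=2/3b +439.56ms=2/3b
3) 879.121ms=4/3b +439.56ms=2/3b
4) 1318.681ms=2b +1318.681ms=2b
5) 2637.363ms=4b +659.341ms=1b
6) 3296.703ms=5b +659.341ms=1b
7) 3956.044ms=6b +659.341ms=1b
8) 4615.385ms=7b +659.341ms=1b
Σ=8b of 8 (91bpm 2/4) — PASS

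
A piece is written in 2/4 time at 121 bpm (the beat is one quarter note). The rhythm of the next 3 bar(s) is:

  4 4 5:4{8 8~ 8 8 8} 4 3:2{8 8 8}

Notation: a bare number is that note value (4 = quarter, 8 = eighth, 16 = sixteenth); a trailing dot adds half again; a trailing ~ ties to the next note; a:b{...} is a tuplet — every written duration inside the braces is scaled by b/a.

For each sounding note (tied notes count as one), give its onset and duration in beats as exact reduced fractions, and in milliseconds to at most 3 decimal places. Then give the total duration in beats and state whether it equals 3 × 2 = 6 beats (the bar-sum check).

1) 0.0ms=0b +495.868ms=1b
2) 495.868ms=1b +495.868ms=1b
3) 991.736ms=2b +198.347ms=2/5b
4) 1190.083ms=12/5b +396.694ms=4/5b
5) 1586.777ms=16/5b +198.347ms=2/5b
6) 1785.124ms=18/5b +198.347ms=2/5b
7) 1983.471ms=4b +495.868ms=1b
8) 2479.339ms=5b +165.289ms=1/3b
9) 2644.628ms=16/3b +165.289ms=1/3b
10) 2809.917ms=17/3b +165.289ms=1/3b
Σ=6b of 6 (121bpm 2/4) — PASS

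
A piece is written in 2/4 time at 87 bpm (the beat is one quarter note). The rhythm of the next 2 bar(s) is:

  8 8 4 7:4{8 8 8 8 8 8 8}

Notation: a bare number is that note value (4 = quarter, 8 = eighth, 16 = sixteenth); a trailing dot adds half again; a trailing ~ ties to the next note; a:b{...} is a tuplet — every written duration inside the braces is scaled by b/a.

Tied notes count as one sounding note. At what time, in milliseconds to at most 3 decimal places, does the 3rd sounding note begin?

note 3 onset = 1b = 689.655ms

1. 0.0ms @ 0 + 344.828ms (1/2)
2. 344.828ms @ 1/2 + 344.828ms (1/2)
3. 689.655ms @ 1 + 689.655ms (1)
4. 1379.31ms @ 2 + 197.044ms (2/7)
5. 1576.355ms @ 16/7 + 197.044ms (2/7)
6. 1773.399ms @ 18/7 + 197.044ms (2/7)
7. 1970.443ms @ 20/7 + 197.044ms (2/7)
8. 2167.488ms @ 22/7 + 197.044ms (2/7)
9. 2364.532ms @ 24/7 + 197.044ms (2/7)
10. 2561.576ms @ 26/7 + 197.044ms (2/7)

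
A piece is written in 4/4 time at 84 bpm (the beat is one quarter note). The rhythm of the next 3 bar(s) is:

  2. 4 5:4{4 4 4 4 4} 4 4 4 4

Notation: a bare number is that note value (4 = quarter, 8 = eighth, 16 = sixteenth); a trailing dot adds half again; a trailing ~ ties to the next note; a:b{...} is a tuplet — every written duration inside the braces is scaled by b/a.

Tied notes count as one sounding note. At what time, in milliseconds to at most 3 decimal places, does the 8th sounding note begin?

note 8 onset = 8b = 5714.286ms

1. 0.0ms @ 0 + 2142.857ms (3)
2. 2142.857ms @ 3 + 714.286ms (1)
3. 2857.143ms @ 4 + 571.429ms (4/5)
4. 3428.571ms @ 24/5 + 571.429ms (4/5)
5. 4000.0ms @ 28/5 + 571.429ms (4/5)
6. 4571.429ms @ 32/5 + 571.429ms (4/5)
7. 5142.857ms @ 36/5 + 571.429ms (4/5)
8. 5714.286ms @ 8 + 714.286ms (1)
9. 6428.571ms @ 9 + 714.286ms (1)
10. 7142.857ms @ 10 + 714.286ms (1)
11. 7857.143ms @ 11 + 714.286ms (1)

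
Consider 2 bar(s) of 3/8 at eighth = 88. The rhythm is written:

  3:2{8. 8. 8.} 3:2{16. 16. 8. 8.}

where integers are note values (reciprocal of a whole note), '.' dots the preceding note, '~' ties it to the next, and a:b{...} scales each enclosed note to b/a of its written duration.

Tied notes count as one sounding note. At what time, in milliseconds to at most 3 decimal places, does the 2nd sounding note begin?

1. 0.0ms @ 0 + 681.818ms (1)
2. 681.818ms @ 1 + 681.818ms (1)
3. 1363.636ms @ 2 + 681.818ms (1)
4. 2045.455ms @ 3 + 340.909ms (1/2)
5. 2386.364ms @ 7/2 + 340.909ms (1/2)
6. 2727.273ms @ 4 + 681.818ms (1)
7. 3409.091ms @ 5 + 681.818ms (1)

note 2 onset = 1b = 681.818ms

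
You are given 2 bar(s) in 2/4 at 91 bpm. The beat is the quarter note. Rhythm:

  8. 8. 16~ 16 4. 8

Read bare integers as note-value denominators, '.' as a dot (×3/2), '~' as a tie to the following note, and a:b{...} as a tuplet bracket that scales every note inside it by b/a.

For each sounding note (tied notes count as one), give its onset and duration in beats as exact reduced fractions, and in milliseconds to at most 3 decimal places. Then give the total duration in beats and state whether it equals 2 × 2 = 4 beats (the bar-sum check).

1) 0.0ms=0b +494.505ms=3/4b
2) 494.505ms=3/4b +494.505ms=3/4b
3) 989.011ms=3/2b +329.67ms=1/2b
4) 1318.681ms=2b +989.011ms=3/2b
5) 2307.692ms=7/2b +329.67ms=1/2b
Σ=4b of 4 (91bpm 2/4) — PASS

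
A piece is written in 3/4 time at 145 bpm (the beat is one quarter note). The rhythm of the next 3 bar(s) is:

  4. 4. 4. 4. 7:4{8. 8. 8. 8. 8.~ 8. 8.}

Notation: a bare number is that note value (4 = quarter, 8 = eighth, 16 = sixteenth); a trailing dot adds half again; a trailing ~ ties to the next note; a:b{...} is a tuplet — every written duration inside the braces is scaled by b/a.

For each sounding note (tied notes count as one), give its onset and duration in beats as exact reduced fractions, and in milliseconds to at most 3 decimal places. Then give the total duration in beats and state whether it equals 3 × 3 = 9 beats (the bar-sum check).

1) 0.0ms=0b +620.69ms=3/2b
2) 620.69ms=3/2b +620.69ms=3/2b
3) 1241.379ms=3b +620.69ms=3/2b
4) 1862.069ms=9/2b +620.69ms=3/2b
5) 2482.759ms=6b +177.34ms=3/7b
6) 2660.099ms=45/7b +177.34ms=3/7b
7) 2837.438ms=48/7b +177.34ms=3/7b
8) 3014.778ms=51/7b +177.34ms=3/7b
9) 3192.118ms=54/7b +354.68ms=6/7b
10) 3546.798ms=60/7b +177.34ms=3/7b
Σ=9b of 9 (145bpm 3/4) — PASS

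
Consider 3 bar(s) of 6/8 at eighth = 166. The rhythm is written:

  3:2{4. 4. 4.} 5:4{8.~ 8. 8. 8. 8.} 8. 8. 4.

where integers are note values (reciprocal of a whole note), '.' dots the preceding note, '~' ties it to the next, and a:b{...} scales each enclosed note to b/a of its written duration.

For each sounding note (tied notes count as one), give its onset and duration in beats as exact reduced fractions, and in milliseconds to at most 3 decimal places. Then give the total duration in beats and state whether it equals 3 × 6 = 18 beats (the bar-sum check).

1) 0.0ms=0b +722.892ms=2b
2) 722.892ms=2b +722.892ms=2b
3) 1445.783ms=4b +722.892ms=2b
4) 2168.675ms=6b +867.47ms=12/5b
5) 3036.145ms=42/5b +433.735ms=6/5b
6) 3469.88ms=48/5b +433.735ms=6/5b
7) 3903.614ms=54/5b +433.735ms=6/5b
8) 4337.349ms=12b +542.169ms=3/2b
9) 4879.518ms=27/2b +542.169ms=3/2b
10) 5421.687ms=15b +1084.337ms=3b
Σ=18b of 18 (166bpm 6/8) — PASS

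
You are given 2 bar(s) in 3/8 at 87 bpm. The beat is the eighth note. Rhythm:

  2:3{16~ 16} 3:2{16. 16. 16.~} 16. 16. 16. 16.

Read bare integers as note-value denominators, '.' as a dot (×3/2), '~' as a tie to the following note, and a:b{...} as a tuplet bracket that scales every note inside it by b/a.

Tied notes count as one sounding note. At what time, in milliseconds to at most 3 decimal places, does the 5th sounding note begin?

1. 0.0ms @ 0 + 1034.483ms (3/2)
2. 1034.483ms @ 3/2 + 344.828ms (1/2)
3. 1379.31ms @ 2 + 344.828ms (1/2)
4. 1724.138ms @ 5/2 + 862.069ms (5/4)
5. 2586.207ms @ 15/4 + 517.241ms (3/4)
6. 3103.448ms @ 9/2 + 517.241ms (3/4)
7. 3620.69ms @ 21/4 + 517.241ms (3/4)

note 5 onset = 15/4b = 2586.207ms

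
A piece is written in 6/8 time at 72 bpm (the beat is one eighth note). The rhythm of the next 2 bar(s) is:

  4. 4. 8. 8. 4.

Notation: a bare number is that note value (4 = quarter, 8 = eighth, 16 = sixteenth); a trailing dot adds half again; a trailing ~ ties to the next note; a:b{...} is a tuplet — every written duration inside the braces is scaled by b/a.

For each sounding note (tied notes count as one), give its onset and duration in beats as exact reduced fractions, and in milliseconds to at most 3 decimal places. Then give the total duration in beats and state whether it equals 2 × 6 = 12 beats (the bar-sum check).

1) 0.0ms=0b +2500.0ms=3b
2) 2500.0ms=3b +2500.0ms=3b
3) 5000.0ms=6b +1250.0ms=3/2b
4) 6250.0ms=15/2b +1250.0ms=3/2b
5) 7500.0ms=9b +2500.0ms=3b
Σ=12b of 12 (72bpm 6/8) — PASS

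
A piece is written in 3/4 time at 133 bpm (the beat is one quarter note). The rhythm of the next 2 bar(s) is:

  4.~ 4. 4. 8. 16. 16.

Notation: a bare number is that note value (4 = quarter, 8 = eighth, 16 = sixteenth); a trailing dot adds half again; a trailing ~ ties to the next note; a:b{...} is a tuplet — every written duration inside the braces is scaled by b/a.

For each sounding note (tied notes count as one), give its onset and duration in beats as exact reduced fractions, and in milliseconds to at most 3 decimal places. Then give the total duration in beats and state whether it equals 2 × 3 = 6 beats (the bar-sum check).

1) 0.0ms=0b +1353.383ms=3b
2) 1353.383ms=3b +676.692ms=3/2b
3) 2030.075ms=9/2b +338.346ms=3/4b
4) 2368.421ms=21/4b +169.173ms=3/8b
5) 2537.594ms=45/8b +169.173ms=3/8b
Σ=6b of 6 (133bpm 3/4) — PASS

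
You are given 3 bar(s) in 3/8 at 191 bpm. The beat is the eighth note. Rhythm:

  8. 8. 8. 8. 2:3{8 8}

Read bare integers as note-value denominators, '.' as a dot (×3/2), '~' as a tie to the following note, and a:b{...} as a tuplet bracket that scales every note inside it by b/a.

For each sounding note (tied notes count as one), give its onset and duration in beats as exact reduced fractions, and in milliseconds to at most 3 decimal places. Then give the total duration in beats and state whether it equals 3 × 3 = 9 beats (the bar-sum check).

1) 0.0ms=0b +471.204ms=3/2b
2) 471.204ms=3/2b +471.204ms=3/2b
3) 942.408ms=3b +471.204ms=3/2b
4) 1413.613ms=9/2b +471.204ms=3/2b
5) 1884.817ms=6b +471.204ms=3/2b
6) 2356.021ms=15/2b +471.204ms=3/2b
Σ=9b of 9 (191bpm 3/8) — PASS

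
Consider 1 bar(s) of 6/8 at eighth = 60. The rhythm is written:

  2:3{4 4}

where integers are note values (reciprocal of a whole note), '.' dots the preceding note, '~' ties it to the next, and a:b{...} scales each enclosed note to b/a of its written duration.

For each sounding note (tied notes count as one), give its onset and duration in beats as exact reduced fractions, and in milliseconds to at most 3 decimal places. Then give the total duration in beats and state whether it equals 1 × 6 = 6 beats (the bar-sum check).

1) 0.0ms=0b +3000.0ms=3b
2) 3000.0ms=3b +3000.0ms=3b
Σ=6b of 6 (60bpm 6/8) — PASS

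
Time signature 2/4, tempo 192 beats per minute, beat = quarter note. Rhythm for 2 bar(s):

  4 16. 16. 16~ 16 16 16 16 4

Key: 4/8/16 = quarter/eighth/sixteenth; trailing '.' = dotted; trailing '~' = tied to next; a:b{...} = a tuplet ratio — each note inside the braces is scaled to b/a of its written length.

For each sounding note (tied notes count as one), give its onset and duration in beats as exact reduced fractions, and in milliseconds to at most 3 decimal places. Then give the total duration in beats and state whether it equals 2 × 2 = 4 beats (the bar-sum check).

1) 0.0ms=0b +312.5ms=1b
2) 312.5ms=1b +117.188ms=3/8b
3) 429.688ms=11/8b +117.188ms=3/8b
4) 546.875ms=7/4b +156.25ms=1/2b
5) 703.125ms=9/4b +78.125ms=1/4b
6) 781.25ms=5/2b +78.125ms=1/4b
7) 859.375ms=11/4b +78.125ms=1/4b
8) 937.5ms=3b +312.5ms=1b
Σ=4b of 4 (192bpm 2/4) — PASS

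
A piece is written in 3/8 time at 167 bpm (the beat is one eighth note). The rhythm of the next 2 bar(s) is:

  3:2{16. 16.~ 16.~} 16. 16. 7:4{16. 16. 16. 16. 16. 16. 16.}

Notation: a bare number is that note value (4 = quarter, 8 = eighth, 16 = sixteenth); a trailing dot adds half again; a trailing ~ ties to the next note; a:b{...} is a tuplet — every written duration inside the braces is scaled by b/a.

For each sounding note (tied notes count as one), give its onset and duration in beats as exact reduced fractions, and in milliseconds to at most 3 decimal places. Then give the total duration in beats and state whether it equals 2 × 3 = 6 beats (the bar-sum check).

1) 0.0ms=0b +179.641ms=1/2b
2) 179.641ms=1/2b +628.743ms=7/4b
3) 808.383ms=9/4b +269.461ms=3/4b
4) 1077.844ms=3b +153.978ms=3/7b
5) 1231.822ms=24/7b +153.978ms=3/7b
6) 1385.8ms=27/7b +153.978ms=3/7b
7) 1539.778ms=30/7b +153.978ms=3/7b
8) 1693.755ms=33/7b +153.978ms=3/7b
9) 1847.733ms=36/7b +153.978ms=3/7b
10) 2001.711ms=39/7b +153.978ms=3/7b
Σ=6b of 6 (167bpm 3/8) — PASS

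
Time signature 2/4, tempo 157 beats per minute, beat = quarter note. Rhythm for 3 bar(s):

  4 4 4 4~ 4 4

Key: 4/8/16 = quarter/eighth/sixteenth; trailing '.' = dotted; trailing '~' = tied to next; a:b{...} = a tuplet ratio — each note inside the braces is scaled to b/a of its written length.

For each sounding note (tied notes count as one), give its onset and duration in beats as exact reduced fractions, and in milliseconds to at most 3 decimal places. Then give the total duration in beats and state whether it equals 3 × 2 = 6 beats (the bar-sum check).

1) 0.0ms=0b +382.166ms=1b
2) 382.166ms=1b +382.166ms=1b
3) 764.331ms=2b +382.166ms=1b
4) 1146.497ms=3b +764.331ms=2b
5) 1910.828ms=5b +382.166ms=1b
Σ=6b of 6 (157bpm 2/4) — PASS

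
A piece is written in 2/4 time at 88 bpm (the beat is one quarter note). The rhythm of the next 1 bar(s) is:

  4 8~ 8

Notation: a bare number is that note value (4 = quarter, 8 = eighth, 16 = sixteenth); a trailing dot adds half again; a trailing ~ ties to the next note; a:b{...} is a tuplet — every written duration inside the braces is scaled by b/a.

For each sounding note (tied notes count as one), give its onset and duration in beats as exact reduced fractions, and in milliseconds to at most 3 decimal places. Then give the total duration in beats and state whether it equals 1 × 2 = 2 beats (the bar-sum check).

1) 0.0ms=0b +681.818ms=1b
2) 681.818ms=1b +681.818ms=1b
Σ=2b of 2 (88bpm 2/4) — PASS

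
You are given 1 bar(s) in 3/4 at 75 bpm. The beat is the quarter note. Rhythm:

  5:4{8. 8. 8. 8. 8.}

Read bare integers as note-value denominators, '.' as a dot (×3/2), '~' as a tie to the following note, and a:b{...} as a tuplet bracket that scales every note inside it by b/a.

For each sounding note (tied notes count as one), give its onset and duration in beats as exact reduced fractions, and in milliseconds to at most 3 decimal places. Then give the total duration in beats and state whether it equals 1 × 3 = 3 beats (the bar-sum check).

1) 0.0ms=0b +480.0ms=3/5b
2) 480.0ms=3/5b +480.0ms=3/5b
3) 960.0ms=6/5b +480.0ms=3/5b
4) 1440.0ms=9/5b +480.0ms=3/5b
5) 1920.0ms=12/5b +480.0ms=3/5b
Σ=3b of 3 (75bpm 3/4) — PASS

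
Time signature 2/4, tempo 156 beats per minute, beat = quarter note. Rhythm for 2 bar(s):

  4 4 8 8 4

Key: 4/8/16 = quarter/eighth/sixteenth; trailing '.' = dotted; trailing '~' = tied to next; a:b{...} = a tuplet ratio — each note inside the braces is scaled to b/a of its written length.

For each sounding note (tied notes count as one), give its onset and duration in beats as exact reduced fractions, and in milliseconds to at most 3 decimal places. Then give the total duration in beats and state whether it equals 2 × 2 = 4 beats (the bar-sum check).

1) 0.0ms=0b +384.615ms=1b
2) 384.615ms=1b +384.615ms=1b
3) 769.231ms=2b +192.308ms=1/2b
4) 961.538ms=5/2b +192.308ms=1/2b
5) 1153.846ms=3b +384.615ms=1b
Σ=4b of 4 (156bpm 2/4) — PASS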